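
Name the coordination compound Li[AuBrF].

lithium bromofluoroaurate(I)

The 1 lithium counter-ion carries a total charge of +1, so each complex ion is 1−.
Ligand charges: 1×bromo (-1 each), 1×fluoro (-1 each); total -2. So Au + (-2) = 1−, giving Au = +1.
The complex ion is anionic, so gold takes the -ate form aurate(I).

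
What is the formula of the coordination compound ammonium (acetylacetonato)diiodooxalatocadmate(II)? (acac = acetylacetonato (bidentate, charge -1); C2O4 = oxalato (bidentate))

Ligands: 1 acetylacetonato (acac, -1), 1 oxalato (C2O4, -2), 2 iodo (I, -1). Ligand charge sum = -5.
Charge balance with ammonium (+1) requires 1 complex ion per 3 ammonium.

(NH4)3[Cd(acac)(C2O4)I2]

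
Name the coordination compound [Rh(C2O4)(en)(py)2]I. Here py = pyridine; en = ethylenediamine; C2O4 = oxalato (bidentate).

(ethylenediamine)oxalatobis(pyridine)rhodium(III) iodide

The 1 iodide counter-ion carries a total charge of -1, so each complex ion is 1+.
Ligand charges: 2×pyridine (neutral), 1×ethylenediamine (neutral), 1×oxalato (-2 each); total -2. So Rh + (-2) = 1+, giving Rh = +3.
Ligands are named alphabetically: ethylenediamine before oxalato before pyridine.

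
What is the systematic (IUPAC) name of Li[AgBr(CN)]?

The 1 lithium counter-ion carries a total charge of +1, so each complex ion is 1−.
Ligand charges: 1×cyano (-1 each), 1×bromo (-1 each); total -2. So Ag + (-2) = 1−, giving Ag = +1.
Ligands are named alphabetically: bromo before cyano.
The complex ion is anionic, so silver takes the -ate form argentate(I).

lithium bromocyanoargentate(I)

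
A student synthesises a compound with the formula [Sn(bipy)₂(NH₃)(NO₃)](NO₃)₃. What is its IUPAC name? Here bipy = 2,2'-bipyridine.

amminebis(2,2'-bipyridine)nitratotin(IV) nitrate

The 3 nitrate counter-ions carry a total charge of -3, so each complex ion is 3+.
Ligand charges: 1×ammine (neutral), 1×nitrato (-1 each), 2×2,2'-bipyridine (neutral); total -1. So Sn + (-1) = 3+, giving Sn = +4.
Ligands are named alphabetically: ammine before bipyridine before nitrato.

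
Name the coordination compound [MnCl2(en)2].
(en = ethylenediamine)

There is no counter-ion, so the complex is neutral overall.
Ligand charges: 2×chloro (-1 each), 2×ethylenediamine (neutral); total -2. So Mn + (-2) = 0, giving Mn = +2.
Ligands are named alphabetically: chloro before ethylenediamine.

dichlorobis(ethylenediamine)manganese(II)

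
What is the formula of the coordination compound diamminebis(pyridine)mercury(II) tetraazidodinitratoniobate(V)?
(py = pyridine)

[Hg(NH3)2(py)2][Nb(N3)4(NO3)2]2

Cation [Hg…]: ligand charges 0, Hg(II) ⇒ ion charge 2+.
Anion [Nb…]: ligand charges -6, Nb(V) ⇒ ion charge 1−.
One 2+ cation requires 2 of the 1− anion.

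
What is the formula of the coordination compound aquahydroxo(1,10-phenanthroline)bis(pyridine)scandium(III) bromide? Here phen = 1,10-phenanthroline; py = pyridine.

Ligands: 1 1,10-phenanthroline (phen, neutral), 1 hydroxo (OH, -1), 1 aqua (H2O, neutral), 2 pyridine (py, neutral). Ligand charge sum = -1.
With Sc in oxidation state +3, the complex ion is [Sc...]^2+.
Charge balance with bromide (-1) requires 1 complex ion per 2 bromide.

[Sc(H2O)(OH)(phen)(py)2]Br2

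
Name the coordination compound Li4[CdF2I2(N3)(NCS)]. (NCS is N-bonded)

lithium azidodifluorodiiodoisothiocyanatocadmate(II)

The 4 lithium counter-ions carry a total charge of +4, so each complex ion is 4−.
Ligand charges: 2×iodo (-1 each), 2×fluoro (-1 each), 1×isothiocyanato (-1 each), 1×azido (-1 each); total -6. So Cd + (-6) = 4−, giving Cd = +2.
The complex ion is anionic, so cadmium takes the -ate form cadmate(II).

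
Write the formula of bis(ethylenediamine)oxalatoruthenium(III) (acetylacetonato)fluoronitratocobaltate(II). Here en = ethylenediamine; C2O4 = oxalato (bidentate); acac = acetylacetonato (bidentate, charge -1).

[Ru(C2O4)(en)2][Co(acac)F(NO3)]

Cation [Ru…]: ligand charges -2, Ru(III) ⇒ ion charge 1+.
Anion [Co…]: ligand charges -3, Co(II) ⇒ ion charge 1−.
One 1+ cation balances one 1− anion.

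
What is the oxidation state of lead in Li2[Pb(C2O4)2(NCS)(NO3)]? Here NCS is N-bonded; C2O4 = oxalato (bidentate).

2 lithium outside the brackets (+1 each) → the complex ion is 2−.
Ligand charges: 1×NCS = -1; 1×NO3 = -1; 2×C2O4 = -4; sum -6.
Pb + (-6) = 2− ⇒ Pb is +4.

+4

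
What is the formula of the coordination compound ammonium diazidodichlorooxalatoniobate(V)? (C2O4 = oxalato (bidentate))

NH4[Nb(C2O4)Cl2(N3)2]

Ligands: 1 oxalato (C2O4, -2), 2 azido (N3, -1), 2 chloro (Cl, -1). Ligand charge sum = -6.
With Nb in oxidation state +5, the complex ion is [Nb...]^1−.
Charge balance with ammonium (+1) requires 1 complex ion per 1 ammonium.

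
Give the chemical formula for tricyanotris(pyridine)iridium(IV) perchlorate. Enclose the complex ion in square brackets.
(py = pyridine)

[Ir(CN)3(py)3]ClO4

Ligands: 3 pyridine (py, neutral), 3 cyano (CN, -1). Ligand charge sum = -3.
With Ir in oxidation state +4, the complex ion is [Ir...]^1+.
Charge balance with perchlorate (-1) requires 1 complex ion per 1 perchlorate.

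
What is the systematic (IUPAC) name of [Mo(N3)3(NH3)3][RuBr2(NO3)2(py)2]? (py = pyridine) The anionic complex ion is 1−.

Both ions are complex: the cation is named first with the plain metal name, the anion second with the -ate form; each ion's ligands are alphabetised independently.
The complex anion is given as 1−; its ligand charges sum to -4, so Ru = +3.
A 1:1 salt means the cation carries the equal and opposite charge, 1+.
Cation: ligand charges sum to -3; for the ion to be 1+, Mo = +4.

triamminetriazidomolybdenum(IV) dibromodinitratobis(pyridine)ruthenate(III)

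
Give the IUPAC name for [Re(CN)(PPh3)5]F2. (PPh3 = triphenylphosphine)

The 2 fluoride counter-ions carry a total charge of -2, so each complex ion is 2+.
Ligand charges: 5×triphenylphosphine (neutral), 1×cyano (-1 each); total -1. So Re + (-1) = 2+, giving Re = +3.
Ligands are named alphabetically: cyano before triphenylphosphine.

cyanopentakis(triphenylphosphine)rhenium(III) fluoride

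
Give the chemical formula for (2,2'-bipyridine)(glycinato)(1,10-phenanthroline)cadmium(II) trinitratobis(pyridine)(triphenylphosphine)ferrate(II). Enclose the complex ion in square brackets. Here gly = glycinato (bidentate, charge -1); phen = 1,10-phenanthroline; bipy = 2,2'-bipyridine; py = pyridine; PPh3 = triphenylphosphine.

Cation [Cd…]: ligand charges -1, Cd(II) ⇒ ion charge 1+.
Anion [Fe…]: ligand charges -3, Fe(II) ⇒ ion charge 1−.

[Cd(bipy)(gly)(phen)][Fe(NO3)3(PPh3)(py)2]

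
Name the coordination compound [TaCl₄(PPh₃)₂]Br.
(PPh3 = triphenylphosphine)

The 1 bromide counter-ion carries a total charge of -1, so each complex ion is 1+.
Ligand charges: 2×triphenylphosphine (neutral), 4×chloro (-1 each); total -4. So Ta + (-4) = 1+, giving Ta = +5.
Ligands are named alphabetically: chloro before triphenylphosphine.

tetrachlorobis(triphenylphosphine)tantalum(V) bromide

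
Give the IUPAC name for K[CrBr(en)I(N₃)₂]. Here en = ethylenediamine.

The 1 potassium counter-ion carries a total charge of +1, so each complex ion is 1−.
Ligand charges: 1×bromo (-1 each), 1×ethylenediamine (neutral), 1×iodo (-1 each), 2×azido (-1 each); total -4. So Cr + (-4) = 1−, giving Cr = +3.
The complex ion is anionic, so chromium takes the -ate form chromate(III).

potassium diazidobromo(ethylenediamine)iodochromate(III)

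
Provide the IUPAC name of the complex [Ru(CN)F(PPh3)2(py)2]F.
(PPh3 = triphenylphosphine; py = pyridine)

The 1 fluoride counter-ion carries a total charge of -1, so each complex ion is 1+.
Ligand charges: 1×fluoro (-1 each), 1×cyano (-1 each), 2×triphenylphosphine (neutral), 2×pyridine (neutral); total -2. So Ru + (-2) = 1+, giving Ru = +3.
Ligands are named alphabetically: cyano before fluoro before pyridine before triphenylphosphine.

cyanofluorobis(pyridine)bis(triphenylphosphine)ruthenium(III) fluoride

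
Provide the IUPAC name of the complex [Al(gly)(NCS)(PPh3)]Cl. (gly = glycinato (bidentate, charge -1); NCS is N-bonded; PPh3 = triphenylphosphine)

(glycinato)isothiocyanato(triphenylphosphine)aluminium(III) chloride

The 1 chloride counter-ion carries a total charge of -1, so each complex ion is 1+.
Ligand charges: 1×glycinato (-1 each), 1×isothiocyanato (-1 each), 1×triphenylphosphine (neutral); total -2. So Al + (-2) = 1+, giving Al = +3.
Ligands are named alphabetically: glycinato before isothiocyanato before triphenylphosphine.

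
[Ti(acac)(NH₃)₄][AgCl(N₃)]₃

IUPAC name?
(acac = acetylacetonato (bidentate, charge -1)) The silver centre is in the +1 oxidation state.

(acetylacetonato)tetraamminetitanium(IV) azidochloroargentate(I)

Both ions are complex: the cation is named first with the plain metal name, the anion second with the -ate form; each ion's ligands are alphabetised independently.
Ag is given as +1; the anion's ligand charges sum to -2, so the complex anion is 1−.
With 3 anions per cation, the cation must be 3×1 = 3+.
Cation: ligand charges sum to -1; for the ion to be 3+, Ti = +4.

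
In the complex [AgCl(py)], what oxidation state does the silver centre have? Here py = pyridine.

+1

No counter-ion: the bracketed complex is neutral.
Ligand charges: 1×py neutral; 1×Cl = -1; sum -1.
Ag + (-1) = 0 ⇒ Ag is +1.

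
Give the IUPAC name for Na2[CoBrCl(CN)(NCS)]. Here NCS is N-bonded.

The 2 sodium counter-ions carry a total charge of +2, so each complex ion is 2−.
Ligand charges: 1×isothiocyanato (-1 each), 1×cyano (-1 each), 1×chloro (-1 each), 1×bromo (-1 each); total -4. So Co + (-4) = 2−, giving Co = +2.
The complex ion is anionic, so cobalt takes the -ate form cobaltate(II).

sodium bromochlorocyanoisothiocyanatocobaltate(II)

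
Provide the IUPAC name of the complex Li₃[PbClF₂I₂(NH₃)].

The 3 lithium counter-ions carry a total charge of +3, so each complex ion is 3−.
Ligand charges: 1×chloro (-1 each), 2×iodo (-1 each), 2×fluoro (-1 each), 1×ammine (neutral); total -5. So Pb + (-5) = 3−, giving Pb = +2.
Ligands are named alphabetically: ammine before chloro before fluoro before iodo.
The complex ion is anionic, so lead takes the -ate form plumbate(II).

lithium amminechlorodifluorodiiodoplumbate(II)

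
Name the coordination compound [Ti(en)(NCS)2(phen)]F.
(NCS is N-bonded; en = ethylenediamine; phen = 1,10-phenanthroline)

The 1 fluoride counter-ion carries a total charge of -1, so each complex ion is 1+.
Ligand charges: 2×isothiocyanato (-1 each), 1×ethylenediamine (neutral), 1×1,10-phenanthroline (neutral); total -2. So Ti + (-2) = 1+, giving Ti = +3.
Ligands are named alphabetically: ethylenediamine before isothiocyanato before phenanthroline.

(ethylenediamine)diisothiocyanato(1,10-phenanthroline)titanium(III) fluoride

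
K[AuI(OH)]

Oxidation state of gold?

1 potassium outside the brackets (+1 each) → the complex ion is 1−.
Ligand charges: 1×I = -1; 1×OH = -1; sum -2.
Au + (-2) = 1− ⇒ Au is +1.

+1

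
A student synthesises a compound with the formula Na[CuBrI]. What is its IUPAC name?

sodium bromoiodocuprate(I)

The 1 sodium counter-ion carries a total charge of +1, so each complex ion is 1−.
Ligand charges: 1×bromo (-1 each), 1×iodo (-1 each); total -2. So Cu + (-2) = 1−, giving Cu = +1.
The complex ion is anionic, so copper takes the -ate form cuprate(I).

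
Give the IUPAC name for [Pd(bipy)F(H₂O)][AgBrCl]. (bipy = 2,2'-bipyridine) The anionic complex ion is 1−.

The complex anion is given as 1−; its ligand charges sum to -2, so Ag = +1.
A 1:1 salt means the cation carries the equal and opposite charge, 1+.
Cation: ligand charges sum to -1; for the ion to be 1+, Pd = +2.

aqua(2,2'-bipyridine)fluoropalladium(II) bromochloroargentate(I)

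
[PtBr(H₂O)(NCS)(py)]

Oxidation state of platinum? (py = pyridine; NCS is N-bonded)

No counter-ion: the bracketed complex is neutral.
Ligand charges: 1×Br = -1; 1×py neutral; 1×NCS = -1; 1×H2O neutral; sum -2.
Pt + (-2) = 0 ⇒ Pt is +2.

+2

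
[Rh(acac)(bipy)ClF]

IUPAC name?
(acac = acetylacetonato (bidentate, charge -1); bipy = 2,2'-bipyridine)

There is no counter-ion, so the complex is neutral overall.
Ligand charges: 1×fluoro (-1 each), 1×acetylacetonato (-1 each), 1×2,2'-bipyridine (neutral), 1×chloro (-1 each); total -3. So Rh + (-3) = 0, giving Rh = +3.
Ligands are named alphabetically: acetylacetonato before bipyridine before chloro before fluoro.

(acetylacetonato)(2,2'-bipyridine)chlorofluororhodium(III)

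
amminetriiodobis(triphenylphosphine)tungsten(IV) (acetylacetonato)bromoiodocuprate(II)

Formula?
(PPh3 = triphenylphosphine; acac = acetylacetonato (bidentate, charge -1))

Cation [W…]: ligand charges -3, W(IV) ⇒ ion charge 1+.
Anion [Cu…]: ligand charges -3, Cu(II) ⇒ ion charge 1−.
One 1+ cation balances one 1− anion.

[WI3(NH3)(PPh3)2][Cu(acac)BrI]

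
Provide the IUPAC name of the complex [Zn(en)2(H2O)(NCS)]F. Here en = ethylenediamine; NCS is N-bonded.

aquabis(ethylenediamine)isothiocyanatozinc(II) fluoride

The 1 fluoride counter-ion carries a total charge of -1, so each complex ion is 1+.
Ligand charges: 2×ethylenediamine (neutral), 1×aqua (neutral), 1×isothiocyanato (-1 each); total -1. So Zn + (-1) = 1+, giving Zn = +2.
Ligands are named alphabetically: aqua before ethylenediamine before isothiocyanato.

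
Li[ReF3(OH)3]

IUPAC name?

The 1 lithium counter-ion carries a total charge of +1, so each complex ion is 1−.
Ligand charges: 3×fluoro (-1 each), 3×hydroxo (-1 each); total -6. So Re + (-6) = 1−, giving Re = +5.
Ligands are named alphabetically: fluoro before hydroxo.
The complex ion is anionic, so rhenium takes the -ate form rhenate(V).

lithium trifluorotrihydroxorhenate(V)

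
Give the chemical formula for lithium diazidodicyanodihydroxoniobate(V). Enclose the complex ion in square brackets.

Li[Nb(CN)2(N3)2(OH)2]

Ligands: 2 azido (N3, -1), 2 cyano (CN, -1), 2 hydroxo (OH, -1). Ligand charge sum = -6.
With Nb in oxidation state +5, the complex ion is [Nb...]^1−.
Charge balance with lithium (+1) requires 1 complex ion per 1 lithium.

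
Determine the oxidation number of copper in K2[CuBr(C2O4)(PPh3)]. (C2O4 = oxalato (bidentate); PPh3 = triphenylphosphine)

2 potassium outside the brackets (+1 each) → the complex ion is 2−.
Ligand charges: 1×Br = -1; 1×C2O4 = -2; 1×PPh3 neutral; sum -3.
Cu + (-3) = 2− ⇒ Cu is +1.

+1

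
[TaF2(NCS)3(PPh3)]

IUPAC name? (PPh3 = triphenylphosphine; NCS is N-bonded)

difluorotriisothiocyanato(triphenylphosphine)tantalum(V)

There is no counter-ion, so the complex is neutral overall.
Ligand charges: 1×triphenylphosphine (neutral), 3×isothiocyanato (-1 each), 2×fluoro (-1 each); total -5. So Ta + (-5) = 0, giving Ta = +5.
Ligands are named alphabetically: fluoro before isothiocyanato before triphenylphosphine.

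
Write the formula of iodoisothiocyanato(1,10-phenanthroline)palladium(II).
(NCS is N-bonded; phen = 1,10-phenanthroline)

[PdI(NCS)(phen)]

Ligands: 1 isothiocyanato (NCS, -1), 1 1,10-phenanthroline (phen, neutral), 1 iodo (I, -1). Ligand charge sum = -2.
With Pd in oxidation state +2, the complex ion is [Pd...].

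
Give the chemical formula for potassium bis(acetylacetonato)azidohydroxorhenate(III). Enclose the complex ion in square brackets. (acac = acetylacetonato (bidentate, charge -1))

Ligands: 1 hydroxo (OH, -1), 2 acetylacetonato (acac, -1), 1 azido (N3, -1). Ligand charge sum = -4.
With Re in oxidation state +3, the complex ion is [Re...]^1−.
Charge balance with potassium (+1) requires 1 complex ion per 1 potassium.

K[Re(acac)2(N3)(OH)]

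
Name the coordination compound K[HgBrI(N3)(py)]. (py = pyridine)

potassium azidobromoiodo(pyridine)mercurate(II)

The 1 potassium counter-ion carries a total charge of +1, so each complex ion is 1−.
Ligand charges: 1×iodo (-1 each), 1×bromo (-1 each), 1×azido (-1 each), 1×pyridine (neutral); total -3. So Hg + (-3) = 1−, giving Hg = +2.
The complex ion is anionic, so mercury takes the -ate form mercurate(II).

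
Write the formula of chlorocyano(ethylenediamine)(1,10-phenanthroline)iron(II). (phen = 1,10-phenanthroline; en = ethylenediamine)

[FeCl(CN)(en)(phen)]

Ligands: 1 cyano (CN, -1), 1 1,10-phenanthroline (phen, neutral), 1 chloro (Cl, -1), 1 ethylenediamine (en, neutral). Ligand charge sum = -2.
With Fe in oxidation state +2, the complex ion is [Fe...].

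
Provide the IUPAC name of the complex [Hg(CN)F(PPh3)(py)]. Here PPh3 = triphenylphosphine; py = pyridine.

There is no counter-ion, so the complex is neutral overall.
Ligand charges: 1×triphenylphosphine (neutral), 1×pyridine (neutral), 1×cyano (-1 each), 1×fluoro (-1 each); total -2. So Hg + (-2) = 0, giving Hg = +2.
Ligands are named alphabetically: cyano before fluoro before pyridine before triphenylphosphine.

cyanofluoro(pyridine)(triphenylphosphine)mercury(II)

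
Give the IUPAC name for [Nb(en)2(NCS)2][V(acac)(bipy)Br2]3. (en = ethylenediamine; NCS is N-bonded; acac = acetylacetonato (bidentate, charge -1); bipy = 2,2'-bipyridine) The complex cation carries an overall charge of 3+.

The complex cation is given as 3+; its ligand charges sum to -2, so Nb = +5.
With 3 anions per cation, each anion must be 3/3 = 1−.
Anion: ligand charges sum to -3; for the ion to be 1−, V = +2.

bis(ethylenediamine)diisothiocyanatoniobium(V) (acetylacetonato)(2,2'-bipyridine)dibromovanadate(II)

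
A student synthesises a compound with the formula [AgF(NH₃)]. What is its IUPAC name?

There is no counter-ion, so the complex is neutral overall.
Ligand charges: 1×ammine (neutral), 1×fluoro (-1 each); total -1. So Ag + (-1) = 0, giving Ag = +1.
Ligands are named alphabetically: ammine before fluoro.

amminefluorosilver(I)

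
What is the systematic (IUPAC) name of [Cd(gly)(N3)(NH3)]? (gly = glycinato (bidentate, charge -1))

There is no counter-ion, so the complex is neutral overall.
Ligand charges: 1×glycinato (-1 each), 1×ammine (neutral), 1×azido (-1 each); total -2. So Cd + (-2) = 0, giving Cd = +2.
Ligands are named alphabetically: ammine before azido before glycinato.

ammineazido(glycinato)cadmium(II)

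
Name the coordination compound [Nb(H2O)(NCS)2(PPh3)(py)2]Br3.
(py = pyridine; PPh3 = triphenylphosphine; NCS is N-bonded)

aquadiisothiocyanatobis(pyridine)(triphenylphosphine)niobium(V) bromide

The 3 bromide counter-ions carry a total charge of -3, so each complex ion is 3+.
Ligand charges: 2×pyridine (neutral), 1×triphenylphosphine (neutral), 1×aqua (neutral), 2×isothiocyanato (-1 each); total -2. So Nb + (-2) = 3+, giving Nb = +5.
Ligands are named alphabetically: aqua before isothiocyanato before pyridine before triphenylphosphine.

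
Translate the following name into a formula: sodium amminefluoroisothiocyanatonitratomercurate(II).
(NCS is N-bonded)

Na[HgF(NCS)(NH3)(NO3)]

Ligands: 1 ammine (NH3, neutral), 1 nitrato (NO3, -1), 1 isothiocyanato (NCS, -1), 1 fluoro (F, -1). Ligand charge sum = -3.
With Hg in oxidation state +2, the complex ion is [Hg...]^1−.
Charge balance with sodium (+1) requires 1 complex ion per 1 sodium.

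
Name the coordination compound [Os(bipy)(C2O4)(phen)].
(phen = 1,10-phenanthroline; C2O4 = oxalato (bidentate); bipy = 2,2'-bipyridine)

There is no counter-ion, so the complex is neutral overall.
Ligand charges: 1×1,10-phenanthroline (neutral), 1×oxalato (-2 each), 1×2,2'-bipyridine (neutral); total -2. So Os + (-2) = 0, giving Os = +2.
Ligands are named alphabetically: bipyridine before oxalato before phenanthroline.

(2,2'-bipyridine)oxalato(1,10-phenanthroline)osmium(II)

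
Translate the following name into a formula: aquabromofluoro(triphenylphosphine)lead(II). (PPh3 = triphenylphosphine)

Ligands: 1 aqua (H2O, neutral), 1 bromo (Br, -1), 1 triphenylphosphine (PPh3, neutral), 1 fluoro (F, -1). Ligand charge sum = -2.
With Pb in oxidation state +2, the complex ion is [Pb...].

[PbBrF(H2O)(PPh3)]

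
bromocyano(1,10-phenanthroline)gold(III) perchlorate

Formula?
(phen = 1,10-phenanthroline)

[AuBr(CN)(phen)]ClO4

Ligands: 1 bromo (Br, -1), 1 cyano (CN, -1), 1 1,10-phenanthroline (phen, neutral). Ligand charge sum = -2.
Charge balance with perchlorate (-1) requires 1 complex ion per 1 perchlorate.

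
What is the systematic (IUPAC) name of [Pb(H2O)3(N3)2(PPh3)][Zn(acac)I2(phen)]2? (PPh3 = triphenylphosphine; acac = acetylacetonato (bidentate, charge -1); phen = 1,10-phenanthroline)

Zinc is always +2 in its complexes; the anion's ligand charges sum to -3, so the complex anion is 1−.
With 2 anions per cation, the cation must be 2×1 = 2+.
Cation: ligand charges sum to -2; for the ion to be 2+, Pb = +4.

triaquadiazido(triphenylphosphine)lead(IV) (acetylacetonato)diiodo(1,10-phenanthroline)zincate(II)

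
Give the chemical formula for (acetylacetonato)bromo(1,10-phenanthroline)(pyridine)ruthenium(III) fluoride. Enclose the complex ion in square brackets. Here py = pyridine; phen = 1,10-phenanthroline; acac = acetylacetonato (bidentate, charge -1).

Ligands: 1 pyridine (py, neutral), 1 bromo (Br, -1), 1 1,10-phenanthroline (phen, neutral), 1 acetylacetonato (acac, -1). Ligand charge sum = -2.
Charge balance with fluoride (-1) requires 1 complex ion per 1 fluoride.

[Ru(acac)Br(phen)(py)]F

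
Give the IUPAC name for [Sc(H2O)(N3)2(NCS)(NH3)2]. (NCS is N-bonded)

diammineaquadiazidoisothiocyanatoscandium(III)

There is no counter-ion, so the complex is neutral overall.
Ligand charges: 1×isothiocyanato (-1 each), 2×ammine (neutral), 1×aqua (neutral), 2×azido (-1 each); total -3. So Sc + (-3) = 0, giving Sc = +3.
Ligands are named alphabetically: ammine before aqua before azido before isothiocyanato.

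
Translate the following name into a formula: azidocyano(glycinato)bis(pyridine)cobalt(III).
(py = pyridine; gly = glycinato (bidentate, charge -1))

Ligands: 1 cyano (CN, -1), 1 azido (N3, -1), 2 pyridine (py, neutral), 1 glycinato (gly, -1). Ligand charge sum = -3.
With Co in oxidation state +3, the complex ion is [Co...].

[Co(CN)(gly)(N3)(py)2]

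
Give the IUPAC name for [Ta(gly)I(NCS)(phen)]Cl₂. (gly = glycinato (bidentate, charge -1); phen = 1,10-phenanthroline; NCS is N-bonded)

(glycinato)iodoisothiocyanato(1,10-phenanthroline)tantalum(V) chloride

The 2 chloride counter-ions carry a total charge of -2, so each complex ion is 2+.
Ligand charges: 1×glycinato (-1 each), 1×iodo (-1 each), 1×1,10-phenanthroline (neutral), 1×isothiocyanato (-1 each); total -3. So Ta + (-3) = 2+, giving Ta = +5.
Ligands are named alphabetically: glycinato before iodo before isothiocyanato before phenanthroline.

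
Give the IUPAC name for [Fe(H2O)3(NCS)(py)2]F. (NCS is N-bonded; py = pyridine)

triaquaisothiocyanatobis(pyridine)iron(II) fluoride

The 1 fluoride counter-ion carries a total charge of -1, so each complex ion is 1+.
Ligand charges: 1×isothiocyanato (-1 each), 2×pyridine (neutral), 3×aqua (neutral); total -1. So Fe + (-1) = 1+, giving Fe = +2.
Ligands are named alphabetically: aqua before isothiocyanato before pyridine.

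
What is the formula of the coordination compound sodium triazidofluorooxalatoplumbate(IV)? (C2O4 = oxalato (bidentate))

Na2[Pb(C2O4)F(N3)3]

Ligands: 1 fluoro (F, -1), 1 oxalato (C2O4, -2), 3 azido (N3, -1). Ligand charge sum = -6.
Charge balance with sodium (+1) requires 1 complex ion per 2 sodium.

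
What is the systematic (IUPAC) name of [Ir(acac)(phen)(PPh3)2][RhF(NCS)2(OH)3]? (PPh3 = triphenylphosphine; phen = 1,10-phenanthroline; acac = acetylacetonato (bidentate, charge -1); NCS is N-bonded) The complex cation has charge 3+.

(acetylacetonato)(1,10-phenanthroline)bis(triphenylphosphine)iridium(IV) fluorotrihydroxodiisothiocyanatorhodate(III)

The complex cation is given as 3+; its ligand charges sum to -1, so Ir = +4.
A 1:1 salt means the anion carries the equal and opposite charge, 3−.
Anion: ligand charges sum to -6; for the ion to be 3−, Rh = +3.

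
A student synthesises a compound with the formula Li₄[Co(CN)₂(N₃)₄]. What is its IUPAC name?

The 4 lithium counter-ions carry a total charge of +4, so each complex ion is 4−.
Ligand charges: 4×azido (-1 each), 2×cyano (-1 each); total -6. So Co + (-6) = 4−, giving Co = +2.
Ligands are named alphabetically: azido before cyano.
The complex ion is anionic, so cobalt takes the -ate form cobaltate(II).

lithium tetraazidodicyanocobaltate(II)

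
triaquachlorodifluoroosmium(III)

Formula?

Ligands: 2 fluoro (F, -1), 1 chloro (Cl, -1), 3 aqua (H2O, neutral). Ligand charge sum = -3.
With Os in oxidation state +3, the complex ion is [Os...].

[OsClF2(H2O)3]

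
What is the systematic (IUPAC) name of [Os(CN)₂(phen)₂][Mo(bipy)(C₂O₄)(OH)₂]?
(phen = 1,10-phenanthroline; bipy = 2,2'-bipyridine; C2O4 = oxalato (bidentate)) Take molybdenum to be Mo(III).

Both ions are complex: the cation is named first with the plain metal name, the anion second with the -ate form; each ion's ligands are alphabetised independently.
Mo is given as +3; the anion's ligand charges sum to -4, so the complex anion is 1−.
A 1:1 salt means the cation carries the equal and opposite charge, 1+.
Cation: ligand charges sum to -2; for the ion to be 1+, Os = +3.

dicyanobis(1,10-phenanthroline)osmium(III) (2,2'-bipyridine)dihydroxooxalatomolybdate(III)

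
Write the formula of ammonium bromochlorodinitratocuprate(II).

(NH4)2[CuBrCl(NO3)2]

Ligands: 1 bromo (Br, -1), 1 chloro (Cl, -1), 2 nitrato (NO3, -1). Ligand charge sum = -4.
With Cu in oxidation state +2, the complex ion is [Cu...]^2−.
Charge balance with ammonium (+1) requires 1 complex ion per 2 ammonium.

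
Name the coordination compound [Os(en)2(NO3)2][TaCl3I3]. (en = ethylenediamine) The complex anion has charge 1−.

bis(ethylenediamine)dinitratoosmium(III) trichlorotriiodotantalate(V)

The complex anion is given as 1−; its ligand charges sum to -6, so Ta = +5.
A 1:1 salt means the cation carries the equal and opposite charge, 1+.
Cation: ligand charges sum to -2; for the ion to be 1+, Os = +3.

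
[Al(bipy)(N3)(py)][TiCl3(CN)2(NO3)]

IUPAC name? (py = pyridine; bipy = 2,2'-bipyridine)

Aluminium is always +3 in its complexes; the cation's ligand charges sum to -1, so the complex cation is 2+.
A 1:1 salt means the anion carries the equal and opposite charge, 2−.
Anion: ligand charges sum to -6; for the ion to be 2−, Ti = +4.

azido(2,2'-bipyridine)(pyridine)aluminium(III) trichlorodicyanonitratotitanate(IV)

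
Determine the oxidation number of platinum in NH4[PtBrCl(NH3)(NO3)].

+2

1 ammonium outside the brackets (+1 each) → the complex ion is 1−.
Ligand charges: 1×NO3 = -1; 1×NH3 neutral; 1×Cl = -1; 1×Br = -1; sum -3.
Pt + (-3) = 1− ⇒ Pt is +2.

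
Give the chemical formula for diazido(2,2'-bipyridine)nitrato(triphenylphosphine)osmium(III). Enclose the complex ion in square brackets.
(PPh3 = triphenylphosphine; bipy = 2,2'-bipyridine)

[Os(bipy)(N3)2(NO3)(PPh3)]

Ligands: 1 triphenylphosphine (PPh3, neutral), 1 2,2'-bipyridine (bipy, neutral), 2 azido (N3, -1), 1 nitrato (NO3, -1). Ligand charge sum = -3.
With Os in oxidation state +3, the complex ion is [Os...].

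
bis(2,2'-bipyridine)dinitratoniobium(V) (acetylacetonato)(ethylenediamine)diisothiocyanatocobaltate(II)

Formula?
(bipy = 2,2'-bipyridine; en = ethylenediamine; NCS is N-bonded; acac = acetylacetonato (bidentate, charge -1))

Cation [Nb…]: ligand charges -2, Nb(V) ⇒ ion charge 3+.
Anion [Co…]: ligand charges -3, Co(II) ⇒ ion charge 1−.

[Nb(bipy)2(NO3)2][Co(acac)(en)(NCS)2]3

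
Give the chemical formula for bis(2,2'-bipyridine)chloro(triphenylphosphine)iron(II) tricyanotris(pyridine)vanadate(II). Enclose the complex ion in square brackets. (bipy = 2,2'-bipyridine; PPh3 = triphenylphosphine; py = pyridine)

[Fe(bipy)2Cl(PPh3)][V(CN)3(py)3]

Cation [Fe…]: ligand charges -1, Fe(II) ⇒ ion charge 1+.
Anion [V…]: ligand charges -3, V(II) ⇒ ion charge 1−.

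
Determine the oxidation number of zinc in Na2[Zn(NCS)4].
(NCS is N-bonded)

+2

2 sodium outside the brackets (+1 each) → the complex ion is 2−.
Ligand charges: 4×NCS = -4; sum -4.
Zn + (-4) = 2− ⇒ Zn is +2.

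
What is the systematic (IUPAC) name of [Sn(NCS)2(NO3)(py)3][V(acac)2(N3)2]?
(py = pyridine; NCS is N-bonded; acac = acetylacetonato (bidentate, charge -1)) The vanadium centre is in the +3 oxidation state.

Both ions are complex: the cation is named first with the plain metal name, the anion second with the -ate form; each ion's ligands are alphabetised independently.
V is given as +3; the anion's ligand charges sum to -4, so the complex anion is 1−.
A 1:1 salt means the cation carries the equal and opposite charge, 1+.
Cation: ligand charges sum to -3; for the ion to be 1+, Sn = +4.

diisothiocyanatonitratotris(pyridine)tin(IV) bis(acetylacetonato)diazidovanadate(III)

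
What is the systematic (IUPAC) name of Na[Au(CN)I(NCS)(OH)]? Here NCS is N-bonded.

The 1 sodium counter-ion carries a total charge of +1, so each complex ion is 1−.
Ligand charges: 1×iodo (-1 each), 1×isothiocyanato (-1 each), 1×cyano (-1 each), 1×hydroxo (-1 each); total -4. So Au + (-4) = 1−, giving Au = +3.
The complex ion is anionic, so gold takes the -ate form aurate(III).

sodium cyanohydroxoiodoisothiocyanatoaurate(III)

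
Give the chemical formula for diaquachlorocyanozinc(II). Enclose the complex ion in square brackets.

Ligands: 2 aqua (H2O, neutral), 1 cyano (CN, -1), 1 chloro (Cl, -1). Ligand charge sum = -2.
With Zn in oxidation state +2, the complex ion is [Zn...].

[ZnCl(CN)(H2O)2]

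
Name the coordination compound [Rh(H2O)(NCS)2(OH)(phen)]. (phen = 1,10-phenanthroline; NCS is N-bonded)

aquahydroxodiisothiocyanato(1,10-phenanthroline)rhodium(III)

There is no counter-ion, so the complex is neutral overall.
Ligand charges: 1×1,10-phenanthroline (neutral), 1×aqua (neutral), 2×isothiocyanato (-1 each), 1×hydroxo (-1 each); total -3. So Rh + (-3) = 0, giving Rh = +3.
Ligands are named alphabetically: aqua before hydroxo before isothiocyanato before phenanthroline.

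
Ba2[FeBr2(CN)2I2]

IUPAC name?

The 2 barium counter-ions carry a total charge of +4, so each complex ion is 4−.
Ligand charges: 2×bromo (-1 each), 2×iodo (-1 each), 2×cyano (-1 each); total -6. So Fe + (-6) = 4−, giving Fe = +2.
Ligands are named alphabetically: bromo before cyano before iodo.
The complex ion is anionic, so iron takes the -ate form ferrate(II).

barium dibromodicyanodiiodoferrate(II)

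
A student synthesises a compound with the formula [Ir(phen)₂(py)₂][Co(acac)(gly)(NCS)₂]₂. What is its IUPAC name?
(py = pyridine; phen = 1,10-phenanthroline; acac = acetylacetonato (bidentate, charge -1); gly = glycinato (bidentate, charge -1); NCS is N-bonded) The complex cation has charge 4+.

bis(1,10-phenanthroline)bis(pyridine)iridium(IV) (acetylacetonato)(glycinato)diisothiocyanatocobaltate(II)

Both ions are complex: the cation is named first with the plain metal name, the anion second with the -ate form; each ion's ligands are alphabetised independently.
The complex cation is given as 4+; its ligand charges sum to 0, so Ir = +4.
With 2 anions per cation, each anion must be 4/2 = 2−.
Anion: ligand charges sum to -4; for the ion to be 2−, Co = +2.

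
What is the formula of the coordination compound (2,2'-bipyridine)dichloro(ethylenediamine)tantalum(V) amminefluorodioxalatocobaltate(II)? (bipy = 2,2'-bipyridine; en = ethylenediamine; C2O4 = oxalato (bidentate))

[Ta(bipy)Cl2(en)][Co(C2O4)2F(NH3)]

Cation [Ta…]: ligand charges -2, Ta(V) ⇒ ion charge 3+.
Anion [Co…]: ligand charges -5, Co(II) ⇒ ion charge 3−.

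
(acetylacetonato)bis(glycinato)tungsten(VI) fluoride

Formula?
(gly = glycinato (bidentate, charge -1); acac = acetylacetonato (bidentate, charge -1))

Ligands: 2 glycinato (gly, -1), 1 acetylacetonato (acac, -1). Ligand charge sum = -3.
Charge balance with fluoride (-1) requires 1 complex ion per 3 fluoride.

[W(acac)(gly)2]F3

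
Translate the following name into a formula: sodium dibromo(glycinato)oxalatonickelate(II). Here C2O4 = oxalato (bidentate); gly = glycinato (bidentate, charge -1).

Na3[NiBr2(C2O4)(gly)]

Ligands: 1 oxalato (C2O4, -2), 2 bromo (Br, -1), 1 glycinato (gly, -1). Ligand charge sum = -5.
With Ni in oxidation state +2, the complex ion is [Ni...]^3−.
Charge balance with sodium (+1) requires 1 complex ion per 3 sodium.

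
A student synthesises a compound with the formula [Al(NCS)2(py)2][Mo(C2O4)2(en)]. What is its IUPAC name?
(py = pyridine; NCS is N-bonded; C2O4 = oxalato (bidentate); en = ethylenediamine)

Both ions are complex: the cation is named first with the plain metal name, the anion second with the -ate form; each ion's ligands are alphabetised independently.
Aluminium is always +3 in its complexes; the cation's ligand charges sum to -2, so the complex cation is 1+.
A 1:1 salt means the anion carries the equal and opposite charge, 1−.
Anion: ligand charges sum to -4; for the ion to be 1−, Mo = +3.

diisothiocyanatobis(pyridine)aluminium(III) (ethylenediamine)dioxalatomolybdate(III)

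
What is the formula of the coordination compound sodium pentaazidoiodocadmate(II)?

Na4[CdI(N3)5]

Ligands: 5 azido (N3, -1), 1 iodo (I, -1). Ligand charge sum = -6.
With Cd in oxidation state +2, the complex ion is [Cd...]^4−.
Charge balance with sodium (+1) requires 1 complex ion per 4 sodium.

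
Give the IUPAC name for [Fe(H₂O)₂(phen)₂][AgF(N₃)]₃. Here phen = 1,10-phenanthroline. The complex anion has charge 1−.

diaquabis(1,10-phenanthroline)iron(III) azidofluoroargentate(I)

Both ions are complex: the cation is named first with the plain metal name, the anion second with the -ate form; each ion's ligands are alphabetised independently.
The complex anion is given as 1−; its ligand charges sum to -2, so Ag = +1.
With 3 anions per cation, the cation must be 3×1 = 3+.
Cation: ligand charges sum to 0; for the ion to be 3+, Fe = +3.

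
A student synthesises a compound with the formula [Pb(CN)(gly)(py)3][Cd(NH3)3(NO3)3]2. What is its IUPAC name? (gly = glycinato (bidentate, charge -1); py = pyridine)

Both ions are complex: the cation is named first with the plain metal name, the anion second with the -ate form; each ion's ligands are alphabetised independently.
Cadmium is always +2 in its complexes; the anion's ligand charges sum to -3, so the complex anion is 1−.
With 2 anions per cation, the cation must be 2×1 = 2+.
Cation: ligand charges sum to -2; for the ion to be 2+, Pb = +4.

cyano(glycinato)tris(pyridine)lead(IV) triamminetrinitratocadmate(II)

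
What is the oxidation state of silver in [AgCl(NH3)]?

No counter-ion: the bracketed complex is neutral.
Ligand charges: 1×Cl = -1; 1×NH3 neutral; sum -1.
Ag + (-1) = 0 ⇒ Ag is +1.

+1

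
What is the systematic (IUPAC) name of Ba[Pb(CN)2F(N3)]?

The 1 barium counter-ion carries a total charge of +2, so each complex ion is 2−.
Ligand charges: 2×cyano (-1 each), 1×fluoro (-1 each), 1×azido (-1 each); total -4. So Pb + (-4) = 2−, giving Pb = +2.
The complex ion is anionic, so lead takes the -ate form plumbate(II).

barium azidodicyanofluoroplumbate(II)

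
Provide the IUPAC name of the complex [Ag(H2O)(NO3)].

There is no counter-ion, so the complex is neutral overall.
Ligand charges: 1×aqua (neutral), 1×nitrato (-1 each); total -1. So Ag + (-1) = 0, giving Ag = +1.
Ligands are named alphabetically: aqua before nitrato.

aquanitratosilver(I)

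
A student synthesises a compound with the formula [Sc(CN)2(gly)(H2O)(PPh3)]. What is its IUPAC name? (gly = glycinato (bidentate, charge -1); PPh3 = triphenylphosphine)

There is no counter-ion, so the complex is neutral overall.
Ligand charges: 1×glycinato (-1 each), 2×cyano (-1 each), 1×aqua (neutral), 1×triphenylphosphine (neutral); total -3. So Sc + (-3) = 0, giving Sc = +3.
Ligands are named alphabetically: aqua before cyano before glycinato before triphenylphosphine.

aquadicyano(glycinato)(triphenylphosphine)scandium(III)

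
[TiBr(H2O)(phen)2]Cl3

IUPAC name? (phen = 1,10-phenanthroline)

The 3 chloride counter-ions carry a total charge of -3, so each complex ion is 3+.
Ligand charges: 1×bromo (-1 each), 2×1,10-phenanthroline (neutral), 1×aqua (neutral); total -1. So Ti + (-1) = 3+, giving Ti = +4.
Ligands are named alphabetically: aqua before bromo before phenanthroline.

aquabromobis(1,10-phenanthroline)titanium(IV) chloride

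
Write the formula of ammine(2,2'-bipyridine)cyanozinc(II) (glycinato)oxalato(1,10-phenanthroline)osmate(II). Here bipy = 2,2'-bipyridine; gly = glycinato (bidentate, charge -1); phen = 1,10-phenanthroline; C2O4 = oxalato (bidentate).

Cation [Zn…]: ligand charges -1, Zn(II) ⇒ ion charge 1+.
Anion [Os…]: ligand charges -3, Os(II) ⇒ ion charge 1−.
One 1+ cation balances one 1− anion.

[Zn(bipy)(CN)(NH3)][Os(C2O4)(gly)(phen)]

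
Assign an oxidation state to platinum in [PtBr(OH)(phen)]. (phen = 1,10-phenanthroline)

No counter-ion: the bracketed complex is neutral.
Ligand charges: 1×OH = -1; 1×phen neutral; 1×Br = -1; sum -2.
Pt + (-2) = 0 ⇒ Pt is +2.

+2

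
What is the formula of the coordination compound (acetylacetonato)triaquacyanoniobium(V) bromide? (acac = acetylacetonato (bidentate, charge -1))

Ligands: 3 aqua (H2O, neutral), 1 cyano (CN, -1), 1 acetylacetonato (acac, -1). Ligand charge sum = -2.
With Nb in oxidation state +5, the complex ion is [Nb...]^3+.
Charge balance with bromide (-1) requires 1 complex ion per 3 bromide.

[Nb(acac)(CN)(H2O)3]Br3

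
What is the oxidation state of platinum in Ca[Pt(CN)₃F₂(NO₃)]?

1 calcium outside the brackets (+2 each) → the complex ion is 2−.
Ligand charges: 2×F = -2; 1×NO3 = -1; 3×CN = -3; sum -6.
Pt + (-6) = 2− ⇒ Pt is +4.

+4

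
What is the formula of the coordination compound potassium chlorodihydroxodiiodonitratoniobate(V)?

Ligands: 2 iodo (I, -1), 1 nitrato (NO3, -1), 1 chloro (Cl, -1), 2 hydroxo (OH, -1). Ligand charge sum = -6.
With Nb in oxidation state +5, the complex ion is [Nb...]^1−.
Charge balance with potassium (+1) requires 1 complex ion per 1 potassium.

K[NbClI2(NO3)(OH)2]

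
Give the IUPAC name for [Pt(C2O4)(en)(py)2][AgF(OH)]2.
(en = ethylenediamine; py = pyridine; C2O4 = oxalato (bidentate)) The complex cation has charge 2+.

(ethylenediamine)oxalatobis(pyridine)platinum(IV) fluorohydroxoargentate(I)

Both ions are complex: the cation is named first with the plain metal name, the anion second with the -ate form; each ion's ligands are alphabetised independently.
The complex cation is given as 2+; its ligand charges sum to -2, so Pt = +4.
With 2 anions per cation, each anion must be 2/2 = 1−.
Anion: ligand charges sum to -2; for the ion to be 1−, Ag = +1.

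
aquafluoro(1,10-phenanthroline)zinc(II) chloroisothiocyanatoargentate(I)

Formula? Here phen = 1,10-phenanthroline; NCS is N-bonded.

[ZnF(H2O)(phen)][AgCl(NCS)]

Cation [Zn…]: ligand charges -1, Zn(II) ⇒ ion charge 1+.
Anion [Ag…]: ligand charges -2, Ag(I) ⇒ ion charge 1−.
One 1+ cation balances one 1− anion.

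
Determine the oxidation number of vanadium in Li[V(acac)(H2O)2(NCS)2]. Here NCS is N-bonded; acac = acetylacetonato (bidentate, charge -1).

1 lithium outside the brackets (+1 each) → the complex ion is 1−.
Ligand charges: 2×NCS = -2; 2×H2O neutral; 1×acac = -1; sum -3.
V + (-3) = 1− ⇒ V is +2.

+2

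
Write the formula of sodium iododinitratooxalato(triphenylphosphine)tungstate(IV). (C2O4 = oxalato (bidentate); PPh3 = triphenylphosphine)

Na[W(C2O4)I(NO3)2(PPh3)]

Ligands: 1 oxalato (C2O4, -2), 2 nitrato (NO3, -1), 1 triphenylphosphine (PPh3, neutral), 1 iodo (I, -1). Ligand charge sum = -5.
With W in oxidation state +4, the complex ion is [W...]^1−.
Charge balance with sodium (+1) requires 1 complex ion per 1 sodium.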